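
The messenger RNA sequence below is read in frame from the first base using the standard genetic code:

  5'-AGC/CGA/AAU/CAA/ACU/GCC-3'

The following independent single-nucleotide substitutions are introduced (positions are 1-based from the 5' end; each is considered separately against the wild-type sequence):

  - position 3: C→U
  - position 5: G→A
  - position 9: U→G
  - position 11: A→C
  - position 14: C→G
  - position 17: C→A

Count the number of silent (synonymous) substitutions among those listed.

1

Codon 1: AGC (Ser) → AGU (Ser) — synonymous.
Codon 2: CGA (Arg) → CAA (Gln) — missense.
Codon 3: AAU (Asn) → AAG (Lys) — missense.
Codon 4: CAA (Gln) → CCA (Pro) — missense.
Codon 5: ACU (Thr) → AGU (Ser) — missense.
Codon 6: GCC (Ala) → GAC (Asp) — missense.
Synonymous: 1 of 6.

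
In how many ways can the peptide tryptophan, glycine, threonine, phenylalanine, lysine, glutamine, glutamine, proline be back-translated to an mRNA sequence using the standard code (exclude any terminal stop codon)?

1024

Trp: 1 codon.
Gly: 4 codons.
Thr: 4 codons.
Phe: 2 codons.
Lys: 2 codons.
Gln: 2 codons.
Gln: 2 codons.
Pro: 4 codons.
1 × 4 × 4 × 2 × 2 × 2 × 2 × 4 = 1024.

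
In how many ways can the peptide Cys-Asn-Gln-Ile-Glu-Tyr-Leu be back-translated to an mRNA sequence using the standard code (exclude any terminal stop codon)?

576

Cys: 2 codons.
Asn: 2 codons.
Gln: 2 codons.
Ile: 3 codons.
Glu: 2 codons.
Tyr: 2 codons.
Leu: 6 codons.
2 × 2 × 2 × 3 × 2 × 2 × 6 = 576.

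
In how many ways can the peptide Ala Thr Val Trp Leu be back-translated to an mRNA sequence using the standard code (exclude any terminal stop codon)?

Ala: 4 codons.
Thr: 4 codons.
Val: 4 codons.
Trp: 1 codon.
Leu: 6 codons.
4 × 4 × 4 × 1 × 6 = 384.

384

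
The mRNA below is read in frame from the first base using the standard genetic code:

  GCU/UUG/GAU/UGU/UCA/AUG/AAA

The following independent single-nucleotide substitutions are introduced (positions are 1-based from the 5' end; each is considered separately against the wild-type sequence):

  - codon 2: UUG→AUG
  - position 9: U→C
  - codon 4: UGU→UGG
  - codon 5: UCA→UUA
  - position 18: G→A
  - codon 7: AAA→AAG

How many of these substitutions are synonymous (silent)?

2

Codon 2: UUG (Leu) → AUG (Met) — missense.
Codon 3: GAU (Asp) → GAC (Asp) — synonymous.
Codon 4: UGU (Cys) → UGG (Trp) — missense.
Codon 5: UCA (Ser) → UUA (Leu) — missense.
Codon 6: AUG (Met) → AUA (Ile) — missense.
Codon 7: AAA (Lys) → AAG (Lys) — synonymous.
Synonymous: 2 of 6.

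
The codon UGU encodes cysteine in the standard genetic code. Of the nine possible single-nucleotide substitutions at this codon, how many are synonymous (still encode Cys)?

1

Position 1: none → 0 synonymous.
Position 2: none → 0 synonymous.
Position 3: UGC → 1 synonymous.
Total: 0 + 0 + 1 = 1.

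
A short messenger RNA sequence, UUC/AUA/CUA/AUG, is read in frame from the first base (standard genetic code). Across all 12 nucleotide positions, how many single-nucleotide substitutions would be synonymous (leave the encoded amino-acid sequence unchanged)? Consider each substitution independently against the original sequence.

Codon 1 (UUC, Phe): 1 synonymous substitution.
Codon 2 (AUA, Ile): 2 synonymous substitutions.
Codon 3 (CUA, Leu): 4 synonymous substitutions.
Codon 4 (AUG, Met): 0 synonymous substitutions.
Total: 1 + 2 + 4 + 0 = 7.

7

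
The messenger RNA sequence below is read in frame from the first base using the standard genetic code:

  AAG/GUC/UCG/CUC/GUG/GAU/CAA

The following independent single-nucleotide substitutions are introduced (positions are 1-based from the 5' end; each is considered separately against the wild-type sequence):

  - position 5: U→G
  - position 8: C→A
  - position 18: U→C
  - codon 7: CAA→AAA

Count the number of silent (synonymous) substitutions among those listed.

Codon 2: GUC (Val) → GGC (Gly) — missense.
Codon 3: UCG (Ser) → UAG (Stop) — nonsense.
Codon 6: GAU (Asp) → GAC (Asp) — synonymous.
Codon 7: CAA (Gln) → AAA (Lys) — missense.
Synonymous: 1 of 4.

1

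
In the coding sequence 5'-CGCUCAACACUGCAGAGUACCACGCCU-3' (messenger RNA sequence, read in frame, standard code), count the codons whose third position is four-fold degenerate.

Codon 1 CGC (Arg): third position 4-fold.
Codon 2 UCA (Ser): third position 4-fold.
Codon 3 ACA (Thr): third position 4-fold.
Codon 4 CUG (Leu): third position 4-fold.
Codon 5 CAG (Gln): third position 2-fold.
Codon 6 AGU (Ser): third position 2-fold.
Codon 7 ACC (Thr): third position 4-fold.
Codon 8 ACG (Thr): third position 4-fold.
Codon 9 CCU (Pro): third position 4-fold.
Four-fold degenerate third positions: 7.

7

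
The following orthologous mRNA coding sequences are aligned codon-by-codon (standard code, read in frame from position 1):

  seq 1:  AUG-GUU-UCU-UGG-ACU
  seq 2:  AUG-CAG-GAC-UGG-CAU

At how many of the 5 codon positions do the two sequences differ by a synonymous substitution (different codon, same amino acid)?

Codon 1: AUG Met / AUG Met — identical.
Codon 2: GUU Val / CAG Gln — nonsynonymous.
Codon 3: UCU Ser / GAC Asp — nonsynonymous.
Codon 4: UGG Trp / UGG Trp — identical.
Codon 5: ACU Thr / CAU His — nonsynonymous.
Synonymous differences: 0.

0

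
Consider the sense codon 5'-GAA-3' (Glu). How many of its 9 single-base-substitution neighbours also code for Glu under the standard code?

1

Position 1: none → 0 synonymous.
Position 2: none → 0 synonymous.
Position 3: GAG → 1 synonymous.
Total: 0 + 0 + 1 = 1.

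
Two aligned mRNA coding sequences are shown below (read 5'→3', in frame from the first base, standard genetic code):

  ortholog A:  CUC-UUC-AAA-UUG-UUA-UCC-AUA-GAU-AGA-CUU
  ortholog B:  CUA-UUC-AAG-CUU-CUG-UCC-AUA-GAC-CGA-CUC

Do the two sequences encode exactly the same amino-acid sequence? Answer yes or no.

yes

Codon 1: CUC Leu / CUA Leu — synonymous.
Codon 2: UUC Phe / UUC Phe — identical.
Codon 3: AAA Lys / AAG Lys — synonymous.
Codon 4: UUG Leu / CUU Leu — synonymous.
Codon 5: UUA Leu / CUG Leu — synonymous.
Codon 6: UCC Ser / UCC Ser — identical.
Codon 7: AUA Ile / AUA Ile — identical.
Codon 8: GAU Asp / GAC Asp — synonymous.
Codon 9: AGA Arg / CGA Arg — synonymous.
Codon 10: CUU Leu / CUC Leu — synonymous.
Nonsynonymous differences: 0 → same protein.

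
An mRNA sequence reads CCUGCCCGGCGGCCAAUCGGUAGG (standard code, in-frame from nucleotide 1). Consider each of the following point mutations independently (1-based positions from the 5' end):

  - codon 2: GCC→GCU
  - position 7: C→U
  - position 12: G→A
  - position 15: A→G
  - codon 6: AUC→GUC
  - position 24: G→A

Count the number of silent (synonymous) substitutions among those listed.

4

Codon 2: GCC (Ala) → GCU (Ala) — synonymous.
Codon 3: CGG (Arg) → UGG (Trp) — missense.
Codon 4: CGG (Arg) → CGA (Arg) — synonymous.
Codon 5: CCA (Pro) → CCG (Pro) — synonymous.
Codon 6: AUC (Ile) → GUC (Val) — missense.
Codon 8: AGG (Arg) → AGA (Arg) — synonymous.
Synonymous: 4 of 6.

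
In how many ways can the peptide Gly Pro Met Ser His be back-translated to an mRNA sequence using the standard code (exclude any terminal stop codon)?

192

Gly: 4 codons.
Pro: 4 codons.
Met: 1 codon.
Ser: 6 codons.
His: 2 codons.
4 × 4 × 1 × 6 × 2 = 192.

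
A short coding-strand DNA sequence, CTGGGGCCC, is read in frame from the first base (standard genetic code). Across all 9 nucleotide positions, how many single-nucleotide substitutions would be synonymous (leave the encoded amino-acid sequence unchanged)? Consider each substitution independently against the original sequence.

Codon 1 (CTG, Leu): 4 synonymous substitutions.
Codon 2 (GGG, Gly): 3 synonymous substitutions.
Codon 3 (CCC, Pro): 3 synonymous substitutions.
Total: 4 + 3 + 3 = 10.

10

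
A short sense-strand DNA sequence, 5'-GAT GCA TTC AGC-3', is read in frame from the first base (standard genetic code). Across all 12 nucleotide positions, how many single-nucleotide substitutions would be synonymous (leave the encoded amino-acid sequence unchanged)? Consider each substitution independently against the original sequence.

Codon 1 (GAT, Asp): 1 synonymous substitution.
Codon 2 (GCA, Ala): 3 synonymous substitutions.
Codon 3 (TTC, Phe): 1 synonymous substitution.
Codon 4 (AGC, Ser): 1 synonymous substitution.
Total: 1 + 3 + 1 + 1 = 6.

6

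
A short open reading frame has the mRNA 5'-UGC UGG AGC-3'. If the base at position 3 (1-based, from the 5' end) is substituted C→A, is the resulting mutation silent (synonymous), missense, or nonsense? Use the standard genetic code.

Position 3 falls in codon 1: UGC → Cys.
After the substitution the codon is UGA → Stop.
The new codon is a stop codon, so this is a nonsense mutation.

nonsense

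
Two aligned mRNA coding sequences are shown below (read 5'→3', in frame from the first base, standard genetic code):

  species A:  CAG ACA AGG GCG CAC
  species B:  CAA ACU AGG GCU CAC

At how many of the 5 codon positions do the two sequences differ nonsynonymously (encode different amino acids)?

Codon 1: CAG Gln / CAA Gln — synonymous.
Codon 2: ACA Thr / ACU Thr — synonymous.
Codon 3: AGG Arg / AGG Arg — identical.
Codon 4: GCG Ala / GCU Ala — synonymous.
Codon 5: CAC His / CAC His — identical.
Nonsynonymous differences: 0.

0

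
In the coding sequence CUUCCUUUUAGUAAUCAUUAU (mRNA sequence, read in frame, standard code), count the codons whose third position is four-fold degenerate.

2

Codon 1 CUU (Leu): third position 4-fold.
Codon 2 CCU (Pro): third position 4-fold.
Codon 3 UUU (Phe): third position 2-fold.
Codon 4 AGU (Ser): third position 2-fold.
Codon 5 AAU (Asn): third position 2-fold.
Codon 6 CAU (His): third position 2-fold.
Codon 7 UAU (Tyr): third position 2-fold.
Four-fold degenerate third positions: 2.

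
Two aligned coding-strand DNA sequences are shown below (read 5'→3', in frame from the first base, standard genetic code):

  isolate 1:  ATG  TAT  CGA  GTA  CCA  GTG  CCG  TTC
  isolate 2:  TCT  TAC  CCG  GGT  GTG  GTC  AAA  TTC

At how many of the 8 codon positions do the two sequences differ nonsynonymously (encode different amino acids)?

Codon 1: ATG Met / TCT Ser — nonsynonymous.
Codon 2: TAT Tyr / TAC Tyr — synonymous.
Codon 3: CGA Arg / CCG Pro — nonsynonymous.
Codon 4: GTA Val / GGT Gly — nonsynonymous.
Codon 5: CCA Pro / GTG Val — nonsynonymous.
Codon 6: GTG Val / GTC Val — synonymous.
Codon 7: CCG Pro / AAA Lys — nonsynonymous.
Codon 8: TTC Phe / TTC Phe — identical.
Nonsynonymous differences: 5.

5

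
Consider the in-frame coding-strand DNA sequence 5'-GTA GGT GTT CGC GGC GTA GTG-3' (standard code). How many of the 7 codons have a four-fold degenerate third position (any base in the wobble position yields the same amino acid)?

Codon 1 GTA (Val): third position 4-fold.
Codon 2 GGT (Gly): third position 4-fold.
Codon 3 GTT (Val): third position 4-fold.
Codon 4 CGC (Arg): third position 4-fold.
Codon 5 GGC (Gly): third position 4-fold.
Codon 6 GTA (Val): third position 4-fold.
Codon 7 GTG (Val): third position 4-fold.
Four-fold degenerate third positions: 7.

7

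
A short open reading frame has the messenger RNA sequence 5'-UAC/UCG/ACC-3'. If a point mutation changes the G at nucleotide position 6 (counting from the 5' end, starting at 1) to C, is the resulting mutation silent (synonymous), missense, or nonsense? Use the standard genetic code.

silent

Position 6 falls in codon 2: UCG → Ser.
After the substitution the codon is UCC → Ser.
Both encode Ser, so the change is synonymous.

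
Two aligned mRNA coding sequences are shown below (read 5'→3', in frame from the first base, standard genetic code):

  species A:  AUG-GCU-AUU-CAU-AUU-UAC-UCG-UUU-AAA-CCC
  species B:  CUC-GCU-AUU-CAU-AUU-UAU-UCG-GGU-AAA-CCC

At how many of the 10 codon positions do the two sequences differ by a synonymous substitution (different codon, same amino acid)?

Codon 1: AUG Met / CUC Leu — nonsynonymous.
Codon 2: GCU Ala / GCU Ala — identical.
Codon 3: AUU Ile / AUU Ile — identical.
Codon 4: CAU His / CAU His — identical.
Codon 5: AUU Ile / AUU Ile — identical.
Codon 6: UAC Tyr / UAU Tyr — synonymous.
Codon 7: UCG Ser / UCG Ser — identical.
Codon 8: UUU Phe / GGU Gly — nonsynonymous.
Codon 9: AAA Lys / AAA Lys — identical.
Codon 10: CCC Pro / CCC Pro — identical.
Synonymous differences: 1.

1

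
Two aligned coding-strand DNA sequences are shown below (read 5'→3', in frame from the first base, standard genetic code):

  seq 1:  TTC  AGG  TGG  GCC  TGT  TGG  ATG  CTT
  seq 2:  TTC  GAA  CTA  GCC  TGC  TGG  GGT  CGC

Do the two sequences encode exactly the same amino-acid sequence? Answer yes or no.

Codon 1: TTC Phe / TTC Phe — identical.
Codon 2: AGG Arg / GAA Glu — nonsynonymous.
Codon 3: TGG Trp / CTA Leu — nonsynonymous.
Codon 4: GCC Ala / GCC Ala — identical.
Codon 5: TGT Cys / TGC Cys — synonymous.
Codon 6: TGG Trp / TGG Trp — identical.
Codon 7: ATG Met / GGT Gly — nonsynonymous.
Codon 8: CTT Leu / CGC Arg — nonsynonymous.
Nonsynonymous differences: 4 → different protein.

no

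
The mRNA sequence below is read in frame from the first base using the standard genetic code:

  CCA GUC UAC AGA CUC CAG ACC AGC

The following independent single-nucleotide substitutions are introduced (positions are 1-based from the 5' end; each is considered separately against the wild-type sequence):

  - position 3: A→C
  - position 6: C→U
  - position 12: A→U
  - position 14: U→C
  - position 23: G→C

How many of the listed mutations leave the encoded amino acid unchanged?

2

Codon 1: CCA (Pro) → CCC (Pro) — synonymous.
Codon 2: GUC (Val) → GUU (Val) — synonymous.
Codon 4: AGA (Arg) → AGU (Ser) — missense.
Codon 5: CUC (Leu) → CCC (Pro) — missense.
Codon 8: AGC (Ser) → ACC (Thr) — missense.
Synonymous: 2 of 5.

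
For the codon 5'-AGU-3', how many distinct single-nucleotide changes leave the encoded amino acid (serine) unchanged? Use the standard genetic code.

1

Position 1: none → 0 synonymous.
Position 2: none → 0 synonymous.
Position 3: AGC → 1 synonymous.
Total: 0 + 0 + 1 = 1.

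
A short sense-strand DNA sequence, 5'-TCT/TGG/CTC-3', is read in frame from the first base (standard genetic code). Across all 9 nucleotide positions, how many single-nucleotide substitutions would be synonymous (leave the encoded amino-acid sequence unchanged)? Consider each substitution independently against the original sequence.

Codon 1 (TCT, Ser): 3 synonymous substitutions.
Codon 2 (TGG, Trp): 0 synonymous substitutions.
Codon 3 (CTC, Leu): 3 synonymous substitutions.
Total: 3 + 0 + 3 = 6.

6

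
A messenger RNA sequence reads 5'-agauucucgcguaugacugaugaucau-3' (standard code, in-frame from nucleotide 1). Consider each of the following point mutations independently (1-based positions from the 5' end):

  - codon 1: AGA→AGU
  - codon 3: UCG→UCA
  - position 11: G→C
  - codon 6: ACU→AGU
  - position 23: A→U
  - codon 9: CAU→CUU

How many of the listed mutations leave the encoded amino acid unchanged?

Codon 1: AGA (Arg) → AGU (Ser) — missense.
Codon 3: UCG (Ser) → UCA (Ser) — synonymous.
Codon 4: CGU (Arg) → CCU (Pro) — missense.
Codon 6: ACU (Thr) → AGU (Ser) — missense.
Codon 8: GAU (Asp) → GUU (Val) — missense.
Codon 9: CAU (His) → CUU (Leu) — missense.
Synonymous: 1 of 6.

1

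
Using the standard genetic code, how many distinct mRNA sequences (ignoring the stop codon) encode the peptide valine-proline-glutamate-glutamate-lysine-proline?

512

Val: 4 codons.
Pro: 4 codons.
Glu: 2 codons.
Glu: 2 codons.
Lys: 2 codons.
Pro: 4 codons.
4 × 4 × 2 × 2 × 2 × 4 = 512.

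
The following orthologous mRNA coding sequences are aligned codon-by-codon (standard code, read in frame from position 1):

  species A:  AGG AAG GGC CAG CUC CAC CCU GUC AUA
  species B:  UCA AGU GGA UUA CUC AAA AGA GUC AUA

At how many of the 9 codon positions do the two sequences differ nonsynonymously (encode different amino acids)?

Codon 1: AGG Arg / UCA Ser — nonsynonymous.
Codon 2: AAG Lys / AGU Ser — nonsynonymous.
Codon 3: GGC Gly / GGA Gly — synonymous.
Codon 4: CAG Gln / UUA Leu — nonsynonymous.
Codon 5: CUC Leu / CUC Leu — identical.
Codon 6: CAC His / AAA Lys — nonsynonymous.
Codon 7: CCU Pro / AGA Arg — nonsynonymous.
Codon 8: GUC Val / GUC Val — identical.
Codon 9: AUA Ile / AUA Ile — identical.
Nonsynonymous differences: 5.

5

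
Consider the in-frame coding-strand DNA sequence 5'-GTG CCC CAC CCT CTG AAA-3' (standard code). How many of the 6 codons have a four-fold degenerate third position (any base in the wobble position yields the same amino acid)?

4

Codon 1 GTG (Val): third position 4-fold.
Codon 2 CCC (Pro): third position 4-fold.
Codon 3 CAC (His): third position 2-fold.
Codon 4 CCT (Pro): third position 4-fold.
Codon 5 CTG (Leu): third position 4-fold.
Codon 6 AAA (Lys): third position 2-fold.
Four-fold degenerate third positions: 4.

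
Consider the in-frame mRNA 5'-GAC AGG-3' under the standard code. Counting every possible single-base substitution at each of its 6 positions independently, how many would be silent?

Codon 1 (GAC, Asp): 1 synonymous substitution.
Codon 2 (AGG, Arg): 2 synonymous substitutions.
Total: 1 + 2 = 3.

3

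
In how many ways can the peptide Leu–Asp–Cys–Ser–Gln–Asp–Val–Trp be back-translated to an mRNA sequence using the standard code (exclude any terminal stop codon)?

2304

Leu: 6 codons.
Asp: 2 codons.
Cys: 2 codons.
Ser: 6 codons.
Gln: 2 codons.
Asp: 2 codons.
Val: 4 codons.
Trp: 1 codon.
6 × 2 × 2 × 6 × 2 × 2 × 4 × 1 = 2304.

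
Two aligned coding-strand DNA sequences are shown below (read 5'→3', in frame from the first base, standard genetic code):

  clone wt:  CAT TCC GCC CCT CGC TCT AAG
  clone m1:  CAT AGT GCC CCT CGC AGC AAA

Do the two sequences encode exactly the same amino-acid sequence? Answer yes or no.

Codon 1: CAT His / CAT His — identical.
Codon 2: TCC Ser / AGT Ser — synonymous.
Codon 3: GCC Ala / GCC Ala — identical.
Codon 4: CCT Pro / CCT Pro — identical.
Codon 5: CGC Arg / CGC Arg — identical.
Codon 6: TCT Ser / AGC Ser — synonymous.
Codon 7: AAG Lys / AAA Lys — synonymous.
Nonsynonymous differences: 0 → same protein.

yes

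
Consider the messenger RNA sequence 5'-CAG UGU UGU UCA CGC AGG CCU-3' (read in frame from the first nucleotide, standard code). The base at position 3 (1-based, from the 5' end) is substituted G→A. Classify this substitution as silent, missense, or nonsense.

silent

Position 3 falls in codon 1: CAG → Gln.
After the substitution the codon is CAA → Gln.
Both encode Gln, so the change is synonymous.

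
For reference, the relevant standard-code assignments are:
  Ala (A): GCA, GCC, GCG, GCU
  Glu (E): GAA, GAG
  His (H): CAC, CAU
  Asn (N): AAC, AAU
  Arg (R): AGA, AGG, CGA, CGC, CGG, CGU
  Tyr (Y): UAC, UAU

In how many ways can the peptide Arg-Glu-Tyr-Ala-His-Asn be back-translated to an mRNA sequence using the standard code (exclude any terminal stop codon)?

384

Arg: 6 codons.
Glu: 2 codons.
Tyr: 2 codons.
Ala: 4 codons.
His: 2 codons.
Asn: 2 codons.
6 × 2 × 2 × 4 × 2 × 2 = 384.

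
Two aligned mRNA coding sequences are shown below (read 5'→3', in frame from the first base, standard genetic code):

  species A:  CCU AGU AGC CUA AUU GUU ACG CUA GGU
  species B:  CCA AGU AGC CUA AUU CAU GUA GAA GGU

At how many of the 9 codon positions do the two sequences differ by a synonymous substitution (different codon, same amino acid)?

1

Codon 1: CCU Pro / CCA Pro — synonymous.
Codon 2: AGU Ser / AGU Ser — identical.
Codon 3: AGC Ser / AGC Ser — identical.
Codon 4: CUA Leu / CUA Leu — identical.
Codon 5: AUU Ile / AUU Ile — identical.
Codon 6: GUU Val / CAU His — nonsynonymous.
Codon 7: ACG Thr / GUA Val — nonsynonymous.
Codon 8: CUA Leu / GAA Glu — nonsynonymous.
Codon 9: GGU Gly / GGU Gly — identical.
Synonymous differences: 1.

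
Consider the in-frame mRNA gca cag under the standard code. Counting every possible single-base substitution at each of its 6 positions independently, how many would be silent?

4

Codon 1 (GCA, Ala): 3 synonymous substitutions.
Codon 2 (CAG, Gln): 1 synonymous substitution.
Total: 3 + 1 = 4.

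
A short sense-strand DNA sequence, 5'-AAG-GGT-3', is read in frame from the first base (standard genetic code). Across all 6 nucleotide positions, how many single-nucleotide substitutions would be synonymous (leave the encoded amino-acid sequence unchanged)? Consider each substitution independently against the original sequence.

4

Codon 1 (AAG, Lys): 1 synonymous substitution.
Codon 2 (GGT, Gly): 3 synonymous substitutions.
Total: 1 + 3 = 4.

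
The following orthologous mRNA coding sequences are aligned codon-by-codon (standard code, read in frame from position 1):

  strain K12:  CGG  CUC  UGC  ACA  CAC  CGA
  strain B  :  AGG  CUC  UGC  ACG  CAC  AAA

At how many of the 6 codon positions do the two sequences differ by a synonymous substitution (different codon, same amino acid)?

Codon 1: CGG Arg / AGG Arg — synonymous.
Codon 2: CUC Leu / CUC Leu — identical.
Codon 3: UGC Cys / UGC Cys — identical.
Codon 4: ACA Thr / ACG Thr — synonymous.
Codon 5: CAC His / CAC His — identical.
Codon 6: CGA Arg / AAA Lys — nonsynonymous.
Synonymous differences: 2.

2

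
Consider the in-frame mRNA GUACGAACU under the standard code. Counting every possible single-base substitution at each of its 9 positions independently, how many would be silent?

Codon 1 (GUA, Val): 3 synonymous substitutions.
Codon 2 (CGA, Arg): 4 synonymous substitutions.
Codon 3 (ACU, Thr): 3 synonymous substitutions.
Total: 3 + 4 + 3 = 10.

10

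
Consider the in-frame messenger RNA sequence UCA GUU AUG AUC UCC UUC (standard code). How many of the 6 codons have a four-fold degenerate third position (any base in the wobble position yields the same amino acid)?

Codon 1 UCA (Ser): third position 4-fold.
Codon 2 GUU (Val): third position 4-fold.
Codon 3 AUG (Met): third position 1-fold.
Codon 4 AUC (Ile): third position 3-fold.
Codon 5 UCC (Ser): third position 4-fold.
Codon 6 UUC (Phe): third position 2-fold.
Four-fold degenerate third positions: 3.

3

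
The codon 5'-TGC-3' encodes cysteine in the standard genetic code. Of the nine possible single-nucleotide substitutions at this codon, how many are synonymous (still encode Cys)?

Position 1: none → 0 synonymous.
Position 2: none → 0 synonymous.
Position 3: TGT → 1 synonymous.
Total: 0 + 0 + 1 = 1.

1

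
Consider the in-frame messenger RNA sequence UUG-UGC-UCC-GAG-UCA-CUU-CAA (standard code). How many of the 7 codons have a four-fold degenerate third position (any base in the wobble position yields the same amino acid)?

Codon 1 UUG (Leu): third position 2-fold.
Codon 2 UGC (Cys): third position 2-fold.
Codon 3 UCC (Ser): third position 4-fold.
Codon 4 GAG (Glu): third position 2-fold.
Codon 5 UCA (Ser): third position 4-fold.
Codon 6 CUU (Leu): third position 4-fold.
Codon 7 CAA (Gln): third position 2-fold.
Four-fold degenerate third positions: 3.

3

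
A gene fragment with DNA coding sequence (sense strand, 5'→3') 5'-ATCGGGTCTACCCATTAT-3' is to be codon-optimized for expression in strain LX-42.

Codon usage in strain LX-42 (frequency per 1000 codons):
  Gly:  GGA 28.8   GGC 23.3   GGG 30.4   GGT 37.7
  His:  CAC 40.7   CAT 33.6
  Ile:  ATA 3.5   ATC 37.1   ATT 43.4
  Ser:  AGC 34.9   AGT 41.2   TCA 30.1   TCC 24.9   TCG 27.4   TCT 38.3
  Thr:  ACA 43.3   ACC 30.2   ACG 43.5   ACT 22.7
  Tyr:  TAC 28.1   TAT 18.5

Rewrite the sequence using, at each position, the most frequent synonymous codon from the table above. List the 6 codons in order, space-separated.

Codon 1 (Ile): best is ATT at 43.4.
Codon 2 (Gly): best is GGT at 37.7.
Codon 3 (Ser): best is AGT at 41.2.
Codon 4 (Thr): best is ACG at 43.5.
Codon 5 (His): best is CAC at 40.7.
Codon 6 (Tyr): best is TAC at 28.1.

ATT GGT AGT ACG CAC TAC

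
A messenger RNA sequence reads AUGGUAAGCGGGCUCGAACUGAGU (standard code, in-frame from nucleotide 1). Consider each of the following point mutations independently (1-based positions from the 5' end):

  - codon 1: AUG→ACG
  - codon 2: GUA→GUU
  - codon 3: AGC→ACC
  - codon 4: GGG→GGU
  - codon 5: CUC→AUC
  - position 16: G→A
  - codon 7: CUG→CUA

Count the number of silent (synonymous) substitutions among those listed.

Codon 1: AUG (Met) → ACG (Thr) — missense.
Codon 2: GUA (Val) → GUU (Val) — synonymous.
Codon 3: AGC (Ser) → ACC (Thr) — missense.
Codon 4: GGG (Gly) → GGU (Gly) — synonymous.
Codon 5: CUC (Leu) → AUC (Ile) — missense.
Codon 6: GAA (Glu) → AAA (Lys) — missense.
Codon 7: CUG (Leu) → CUA (Leu) — synonymous.
Synonymous: 3 of 7.

3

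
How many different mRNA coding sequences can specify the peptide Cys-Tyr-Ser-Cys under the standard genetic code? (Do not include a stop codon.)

48

Cys: 2 codons.
Tyr: 2 codons.
Ser: 6 codons.
Cys: 2 codons.
2 × 2 × 6 × 2 = 48.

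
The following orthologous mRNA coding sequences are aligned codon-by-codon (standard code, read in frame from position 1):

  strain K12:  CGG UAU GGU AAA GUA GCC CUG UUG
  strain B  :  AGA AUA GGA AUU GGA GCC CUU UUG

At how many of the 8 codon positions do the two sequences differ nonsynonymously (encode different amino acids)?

Codon 1: CGG Arg / AGA Arg — synonymous.
Codon 2: UAU Tyr / AUA Ile — nonsynonymous.
Codon 3: GGU Gly / GGA Gly — synonymous.
Codon 4: AAA Lys / AUU Ile — nonsynonymous.
Codon 5: GUA Val / GGA Gly — nonsynonymous.
Codon 6: GCC Ala / GCC Ala — identical.
Codon 7: CUG Leu / CUU Leu — synonymous.
Codon 8: UUG Leu / UUG Leu — identical.
Nonsynonymous differences: 3.

3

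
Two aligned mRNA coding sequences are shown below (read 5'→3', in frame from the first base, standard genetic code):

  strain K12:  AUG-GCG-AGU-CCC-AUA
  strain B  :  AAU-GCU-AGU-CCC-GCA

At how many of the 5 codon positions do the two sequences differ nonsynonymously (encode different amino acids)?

2

Codon 1: AUG Met / AAU Asn — nonsynonymous.
Codon 2: GCG Ala / GCU Ala — synonymous.
Codon 3: AGU Ser / AGU Ser — identical.
Codon 4: CCC Pro / CCC Pro — identical.
Codon 5: AUA Ile / GCA Ala — nonsynonymous.
Nonsynonymous differences: 2.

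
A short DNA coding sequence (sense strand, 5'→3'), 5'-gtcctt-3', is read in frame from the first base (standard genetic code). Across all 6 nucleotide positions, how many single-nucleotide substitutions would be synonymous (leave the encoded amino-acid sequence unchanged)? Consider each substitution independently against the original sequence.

6

Codon 1 (GTC, Val): 3 synonymous substitutions.
Codon 2 (CTT, Leu): 3 synonymous substitutions.
Total: 3 + 3 = 6.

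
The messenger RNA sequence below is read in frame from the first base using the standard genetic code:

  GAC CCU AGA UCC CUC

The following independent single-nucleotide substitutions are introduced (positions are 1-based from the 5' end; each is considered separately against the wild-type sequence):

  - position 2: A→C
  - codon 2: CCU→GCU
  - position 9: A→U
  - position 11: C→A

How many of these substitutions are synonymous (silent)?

0

Codon 1: GAC (Asp) → GCC (Ala) — missense.
Codon 2: CCU (Pro) → GCU (Ala) — missense.
Codon 3: AGA (Arg) → AGU (Ser) — missense.
Codon 4: UCC (Ser) → UAC (Tyr) — missense.
Synonymous: 0 of 4.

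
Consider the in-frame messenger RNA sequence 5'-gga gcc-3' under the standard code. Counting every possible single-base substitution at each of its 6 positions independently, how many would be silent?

6

Codon 1 (GGA, Gly): 3 synonymous substitutions.
Codon 2 (GCC, Ala): 3 synonymous substitutions.
Total: 3 + 3 = 6.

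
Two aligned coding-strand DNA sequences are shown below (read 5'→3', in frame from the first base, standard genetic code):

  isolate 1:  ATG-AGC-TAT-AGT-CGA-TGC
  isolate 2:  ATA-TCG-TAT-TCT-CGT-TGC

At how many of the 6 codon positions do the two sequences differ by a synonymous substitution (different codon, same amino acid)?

Codon 1: ATG Met / ATA Ile — nonsynonymous.
Codon 2: AGC Ser / TCG Ser — synonymous.
Codon 3: TAT Tyr / TAT Tyr — identical.
Codon 4: AGT Ser / TCT Ser — synonymous.
Codon 5: CGA Arg / CGT Arg — synonymous.
Codon 6: TGC Cys / TGC Cys — identical.
Synonymous differences: 3.

3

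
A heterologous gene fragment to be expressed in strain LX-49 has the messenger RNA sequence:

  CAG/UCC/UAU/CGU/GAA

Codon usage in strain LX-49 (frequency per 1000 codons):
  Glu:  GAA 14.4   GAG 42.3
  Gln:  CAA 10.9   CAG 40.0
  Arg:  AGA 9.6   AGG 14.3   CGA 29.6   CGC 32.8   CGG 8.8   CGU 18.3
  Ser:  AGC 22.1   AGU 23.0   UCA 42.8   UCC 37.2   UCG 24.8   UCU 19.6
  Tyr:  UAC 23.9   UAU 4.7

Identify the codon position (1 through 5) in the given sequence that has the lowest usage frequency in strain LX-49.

Codon 1 CAG (Gln): 40.0 per 1000.
Codon 2 UCC (Ser): 37.2 per 1000.
Codon 3 UAU (Tyr): 4.7 per 1000.
Codon 4 CGU (Arg): 18.3 per 1000.
Codon 5 GAA (Glu): 14.4 per 1000.
Lowest frequency is 4.7 at codon 3.

3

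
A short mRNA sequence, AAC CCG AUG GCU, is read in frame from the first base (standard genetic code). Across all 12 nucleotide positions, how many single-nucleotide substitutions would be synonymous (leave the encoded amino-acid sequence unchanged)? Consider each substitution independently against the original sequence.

Codon 1 (AAC, Asn): 1 synonymous substitution.
Codon 2 (CCG, Pro): 3 synonymous substitutions.
Codon 3 (AUG, Met): 0 synonymous substitutions.
Codon 4 (GCU, Ala): 3 synonymous substitutions.
Total: 1 + 3 + 0 + 3 = 7.

7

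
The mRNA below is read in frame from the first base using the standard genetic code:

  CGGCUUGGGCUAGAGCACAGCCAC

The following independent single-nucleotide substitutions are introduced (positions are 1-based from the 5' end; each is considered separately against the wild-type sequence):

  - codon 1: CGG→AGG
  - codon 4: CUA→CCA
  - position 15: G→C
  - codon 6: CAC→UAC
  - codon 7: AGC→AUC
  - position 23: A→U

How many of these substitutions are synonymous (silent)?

Codon 1: CGG (Arg) → AGG (Arg) — synonymous.
Codon 4: CUA (Leu) → CCA (Pro) — missense.
Codon 5: GAG (Glu) → GAC (Asp) — missense.
Codon 6: CAC (His) → UAC (Tyr) — missense.
Codon 7: AGC (Ser) → AUC (Ile) — missense.
Codon 8: CAC (His) → CUC (Leu) — missense.
Synonymous: 1 of 6.

1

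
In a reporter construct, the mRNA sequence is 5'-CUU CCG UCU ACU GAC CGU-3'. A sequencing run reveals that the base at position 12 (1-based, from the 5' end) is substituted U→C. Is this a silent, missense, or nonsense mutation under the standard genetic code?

silent

Position 12 falls in codon 4: ACU → Thr.
After the substitution the codon is ACC → Thr.
Both encode Thr, so the change is synonymous.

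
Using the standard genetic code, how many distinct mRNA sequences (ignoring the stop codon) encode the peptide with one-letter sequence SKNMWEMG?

192

Ser: 6 codons.
Lys: 2 codons.
Asn: 2 codons.
Met: 1 codon.
Trp: 1 codon.
Glu: 2 codons.
Met: 1 codon.
Gly: 4 codons.
6 × 2 × 2 × 1 × 1 × 2 × 1 × 4 = 192.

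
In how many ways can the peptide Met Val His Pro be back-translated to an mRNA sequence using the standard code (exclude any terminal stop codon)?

Met: 1 codon.
Val: 4 codons.
His: 2 codons.
Pro: 4 codons.
1 × 4 × 2 × 4 = 32.

32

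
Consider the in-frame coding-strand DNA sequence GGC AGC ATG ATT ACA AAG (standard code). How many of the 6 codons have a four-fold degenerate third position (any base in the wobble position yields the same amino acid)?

Codon 1 GGC (Gly): third position 4-fold.
Codon 2 AGC (Ser): third position 2-fold.
Codon 3 ATG (Met): third position 1-fold.
Codon 4 ATT (Ile): third position 3-fold.
Codon 5 ACA (Thr): third position 4-fold.
Codon 6 AAG (Lys): third position 2-fold.
Four-fold degenerate third positions: 2.

2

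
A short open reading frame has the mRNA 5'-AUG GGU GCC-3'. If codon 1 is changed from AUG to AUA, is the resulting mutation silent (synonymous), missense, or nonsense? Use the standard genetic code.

Position 3 falls in codon 1: AUG → Met.
After the substitution the codon is AUA → Ile.
Met ≠ Ile, so this is a missense mutation.

missense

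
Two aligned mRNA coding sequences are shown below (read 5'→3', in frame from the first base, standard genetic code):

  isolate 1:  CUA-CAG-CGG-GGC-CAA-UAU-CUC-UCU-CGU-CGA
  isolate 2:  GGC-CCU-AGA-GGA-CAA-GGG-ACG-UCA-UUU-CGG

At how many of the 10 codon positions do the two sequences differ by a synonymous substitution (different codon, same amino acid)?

Codon 1: CUA Leu / GGC Gly — nonsynonymous.
Codon 2: CAG Gln / CCU Pro — nonsynonymous.
Codon 3: CGG Arg / AGA Arg — synonymous.
Codon 4: GGC Gly / GGA Gly — synonymous.
Codon 5: CAA Gln / CAA Gln — identical.
Codon 6: UAU Tyr / GGG Gly — nonsynonymous.
Codon 7: CUC Leu / ACG Thr — nonsynonymous.
Codon 8: UCU Ser / UCA Ser — synonymous.
Codon 9: CGU Arg / UUU Phe — nonsynonymous.
Codon 10: CGA Arg / CGG Arg — synonymous.
Synonymous differences: 4.

4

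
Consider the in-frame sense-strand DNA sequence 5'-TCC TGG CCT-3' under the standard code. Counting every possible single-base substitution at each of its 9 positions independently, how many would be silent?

6

Codon 1 (TCC, Ser): 3 synonymous substitutions.
Codon 2 (TGG, Trp): 0 synonymous substitutions.
Codon 3 (CCT, Pro): 3 synonymous substitutions.
Total: 3 + 0 + 3 = 6.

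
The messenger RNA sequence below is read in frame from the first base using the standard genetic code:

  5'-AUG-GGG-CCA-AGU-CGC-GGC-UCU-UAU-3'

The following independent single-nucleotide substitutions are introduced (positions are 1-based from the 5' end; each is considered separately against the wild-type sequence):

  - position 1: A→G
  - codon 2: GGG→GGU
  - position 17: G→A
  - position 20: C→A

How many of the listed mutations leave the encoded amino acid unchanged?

Codon 1: AUG (Met) → GUG (Val) — missense.
Codon 2: GGG (Gly) → GGU (Gly) — synonymous.
Codon 6: GGC (Gly) → GAC (Asp) — missense.
Codon 7: UCU (Ser) → UAU (Tyr) — missense.
Synonymous: 1 of 4.

1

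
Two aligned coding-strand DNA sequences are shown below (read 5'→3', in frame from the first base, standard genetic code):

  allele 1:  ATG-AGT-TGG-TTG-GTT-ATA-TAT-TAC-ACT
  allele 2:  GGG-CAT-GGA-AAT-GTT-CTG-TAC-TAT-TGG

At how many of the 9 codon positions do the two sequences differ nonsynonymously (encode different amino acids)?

6

Codon 1: ATG Met / GGG Gly — nonsynonymous.
Codon 2: AGT Ser / CAT His — nonsynonymous.
Codon 3: TGG Trp / GGA Gly — nonsynonymous.
Codon 4: TTG Leu / AAT Asn — nonsynonymous.
Codon 5: GTT Val / GTT Val — identical.
Codon 6: ATA Ile / CTG Leu — nonsynonymous.
Codon 7: TAT Tyr / TAC Tyr — synonymous.
Codon 8: TAC Tyr / TAT Tyr — synonymous.
Codon 9: ACT Thr / TGG Trp — nonsynonymous.
Nonsynonymous differences: 6.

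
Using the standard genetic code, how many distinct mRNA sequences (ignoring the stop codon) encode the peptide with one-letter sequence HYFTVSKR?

His: 2 codons.
Tyr: 2 codons.
Phe: 2 codons.
Thr: 4 codons.
Val: 4 codons.
Ser: 6 codons.
Lys: 2 codons.
Arg: 6 codons.
2 × 2 × 2 × 4 × 4 × 6 × 2 × 6 = 9216.

9216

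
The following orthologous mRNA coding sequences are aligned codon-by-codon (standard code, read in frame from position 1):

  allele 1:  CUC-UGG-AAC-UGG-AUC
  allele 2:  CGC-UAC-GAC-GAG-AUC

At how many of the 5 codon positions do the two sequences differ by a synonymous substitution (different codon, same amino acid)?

Codon 1: CUC Leu / CGC Arg — nonsynonymous.
Codon 2: UGG Trp / UAC Tyr — nonsynonymous.
Codon 3: AAC Asn / GAC Asp — nonsynonymous.
Codon 4: UGG Trp / GAG Glu — nonsynonymous.
Codon 5: AUC Ile / AUC Ile — identical.
Synonymous differences: 0.

0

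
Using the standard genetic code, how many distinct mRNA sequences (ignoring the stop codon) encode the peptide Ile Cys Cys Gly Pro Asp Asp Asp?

1536

Ile: 3 codons.
Cys: 2 codons.
Cys: 2 codons.
Gly: 4 codons.
Pro: 4 codons.
Asp: 2 codons.
Asp: 2 codons.
Asp: 2 codons.
3 × 2 × 2 × 4 × 4 × 2 × 2 × 2 = 1536.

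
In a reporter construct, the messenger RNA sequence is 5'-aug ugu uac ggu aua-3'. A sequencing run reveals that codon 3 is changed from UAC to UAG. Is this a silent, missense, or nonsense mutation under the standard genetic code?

nonsense

Position 9 falls in codon 3: UAC → Tyr.
After the substitution the codon is UAG → Stop.
The new codon is a stop codon, so this is a nonsense mutation.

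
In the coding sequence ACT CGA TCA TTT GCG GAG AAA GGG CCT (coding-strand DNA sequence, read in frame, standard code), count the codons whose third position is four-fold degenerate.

6

Codon 1 ACT (Thr): third position 4-fold.
Codon 2 CGA (Arg): third position 4-fold.
Codon 3 TCA (Ser): third position 4-fold.
Codon 4 TTT (Phe): third position 2-fold.
Codon 5 GCG (Ala): third position 4-fold.
Codon 6 GAG (Glu): third position 2-fold.
Codon 7 AAA (Lys): third position 2-fold.
Codon 8 GGG (Gly): third position 4-fold.
Codon 9 CCT (Pro): third position 4-fold.
Four-fold degenerate third positions: 6.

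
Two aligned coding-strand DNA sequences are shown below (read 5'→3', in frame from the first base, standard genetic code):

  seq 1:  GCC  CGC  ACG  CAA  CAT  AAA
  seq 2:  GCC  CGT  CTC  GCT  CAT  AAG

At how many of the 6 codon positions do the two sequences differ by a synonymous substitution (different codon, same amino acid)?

Codon 1: GCC Ala / GCC Ala — identical.
Codon 2: CGC Arg / CGT Arg — synonymous.
Codon 3: ACG Thr / CTC Leu — nonsynonymous.
Codon 4: CAA Gln / GCT Ala — nonsynonymous.
Codon 5: CAT His / CAT His — identical.
Codon 6: AAA Lys / AAG Lys — synonymous.
Synonymous differences: 2.

2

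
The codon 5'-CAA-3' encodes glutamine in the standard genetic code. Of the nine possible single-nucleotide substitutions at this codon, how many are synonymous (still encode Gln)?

1

Position 1: none → 0 synonymous.
Position 2: none → 0 synonymous.
Position 3: CAG → 1 synonymous.
Total: 0 + 0 + 1 = 1.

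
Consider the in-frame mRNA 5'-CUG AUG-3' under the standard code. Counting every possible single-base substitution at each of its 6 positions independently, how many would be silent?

4

Codon 1 (CUG, Leu): 4 synonymous substitutions.
Codon 2 (AUG, Met): 0 synonymous substitutions.
Total: 4 + 0 = 4.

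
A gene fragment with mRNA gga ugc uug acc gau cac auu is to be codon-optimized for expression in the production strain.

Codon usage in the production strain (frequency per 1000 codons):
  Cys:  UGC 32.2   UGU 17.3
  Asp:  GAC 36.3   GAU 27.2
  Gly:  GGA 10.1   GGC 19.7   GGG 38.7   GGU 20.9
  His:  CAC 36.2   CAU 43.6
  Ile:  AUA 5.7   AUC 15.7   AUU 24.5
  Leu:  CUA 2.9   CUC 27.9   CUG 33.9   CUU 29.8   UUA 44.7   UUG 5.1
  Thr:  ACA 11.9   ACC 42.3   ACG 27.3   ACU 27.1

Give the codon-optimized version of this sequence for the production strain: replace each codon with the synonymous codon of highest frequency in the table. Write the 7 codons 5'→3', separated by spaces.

Codon 1 (Gly): best is GGG at 38.7.
Codon 2 (Cys): best is UGC at 32.2.
Codon 3 (Leu): best is UUA at 44.7.
Codon 4 (Thr): best is ACC at 42.3.
Codon 5 (Asp): best is GAC at 36.3.
Codon 6 (His): best is CAU at 43.6.
Codon 7 (Ile): best is AUU at 24.5.

GGG UGC UUA ACC GAC CAU AUU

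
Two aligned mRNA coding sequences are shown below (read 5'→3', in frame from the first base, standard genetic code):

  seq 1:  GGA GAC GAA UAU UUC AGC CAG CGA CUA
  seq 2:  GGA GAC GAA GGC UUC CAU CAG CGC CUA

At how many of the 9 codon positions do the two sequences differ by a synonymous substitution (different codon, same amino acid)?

1

Codon 1: GGA Gly / GGA Gly — identical.
Codon 2: GAC Asp / GAC Asp — identical.
Codon 3: GAA Glu / GAA Glu — identical.
Codon 4: UAU Tyr / GGC Gly — nonsynonymous.
Codon 5: UUC Phe / UUC Phe — identical.
Codon 6: AGC Ser / CAU His — nonsynonymous.
Codon 7: CAG Gln / CAG Gln — identical.
Codon 8: CGA Arg / CGC Arg — synonymous.
Codon 9: CUA Leu / CUA Leu — identical.
Synonymous differences: 1.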